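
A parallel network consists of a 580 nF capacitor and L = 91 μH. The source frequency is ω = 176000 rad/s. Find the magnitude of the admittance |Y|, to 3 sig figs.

X_L = ωL = 16.0 Ω
X_C = 1/(ωC) = 9.80 Ω
Parallel: admittances add. Y = 1/(jωL) + jωC
Y = (0 + j0.0396) S
|Y| = 0.0396 S → |Z| = 1/|Y| = 25.2 Ω, ∠Z = −∠Y = -90.0°

39.6 mS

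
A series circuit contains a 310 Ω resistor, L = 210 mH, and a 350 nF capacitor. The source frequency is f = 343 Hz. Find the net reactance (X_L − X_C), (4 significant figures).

-873.2 Ω

ω = 2πf = 2155 rad/s
X_L = ωL = 452.6 Ω
X_C = 1/(ωC) = 1326 Ω
X = 452.6 − 1326 = -873.2 Ω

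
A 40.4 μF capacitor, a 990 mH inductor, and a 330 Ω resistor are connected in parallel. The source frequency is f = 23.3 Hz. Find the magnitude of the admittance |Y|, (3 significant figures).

ω = 2πf = 146.4 rad/s
X_L = ωL = 145 Ω
X_C = 1/(ωC) = 169 Ω
Parallel: admittances add. Y = 1/R + 1/(jωL) + jωC
Y = (0.00303 − j0.000985) S
|Y| = 0.00319 S → |Z| = 1/|Y| = 314 Ω, ∠Z = −∠Y = 18.0°

3.19 mS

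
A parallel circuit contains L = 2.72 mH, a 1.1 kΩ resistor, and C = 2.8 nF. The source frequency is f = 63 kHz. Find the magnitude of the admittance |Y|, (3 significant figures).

927 μS

ω = 2πf = 395800 rad/s
X_L = ωL = 1080 Ω
X_C = 1/(ωC) = 902 Ω
Parallel: admittances add. Y = 1/R + 1/(jωL) + jωC
Y = (0.000909 + j0.000180) S
|Y| = 0.000927 S → |Z| = 1/|Y| = 1080 Ω, ∠Z = −∠Y = -11.2°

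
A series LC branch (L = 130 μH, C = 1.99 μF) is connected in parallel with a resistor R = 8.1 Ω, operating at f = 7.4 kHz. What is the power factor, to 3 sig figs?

ω = 2πf = 46500 rad/s
X_L = ωL = 6.04 Ω
X_C = 1/(ωC) = 10.8 Ω
Branch 1: Z₁ = R = 8.10 Ω
Branch 2 (series LC): Z₂ = j(X_L − X_C) = −j4.76 Ω
Parallel: Z = Z₁Z₂/(Z₁+Z₂), |Z| = 4.11 Ω, ∠Z = -59.5°
cos φ = cos(-59.5°) = 0.507

0.507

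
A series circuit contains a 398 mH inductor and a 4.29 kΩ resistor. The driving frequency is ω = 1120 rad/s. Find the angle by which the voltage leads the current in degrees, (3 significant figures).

5.93°

X_L = ωL = 446 Ω
Z = 4290 + j446 Ω
|Z| = √(4290² + 446²) = 4310 Ω
∠Z = arctan(446/4290) = 5.93°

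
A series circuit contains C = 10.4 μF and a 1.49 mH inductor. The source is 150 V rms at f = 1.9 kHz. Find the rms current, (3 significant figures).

ω = 2πf = 11940 rad/s
X_L = ωL = 17.8 Ω
X_C = 1/(ωC) = 8.05 Ω
Net reactance X = X_L − X_C = 9.73 Ω
Z = j9.73 Ω
|Z| = √(0² + 9.73²) = 9.73 Ω
I = V/|Z| = 150/9.73 = 15.4 A

15.4 A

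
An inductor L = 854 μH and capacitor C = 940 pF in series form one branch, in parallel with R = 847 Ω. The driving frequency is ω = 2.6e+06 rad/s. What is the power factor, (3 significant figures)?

0.906

X_L = ωL = 2220 Ω
X_C = 1/(ωC) = 409 Ω
Branch 1: Z₁ = R = 847 Ω
Branch 2 (series LC): Z₂ = j(X_L − X_C) = j1810 Ω
Parallel: Z = Z₁Z₂/(Z₁+Z₂), |Z| = 767 Ω, ∠Z = 25.1°
cos φ = cos(25.1°) = 0.906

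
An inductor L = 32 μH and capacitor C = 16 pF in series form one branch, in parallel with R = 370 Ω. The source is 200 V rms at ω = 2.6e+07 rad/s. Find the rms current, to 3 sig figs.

X_L = ωL = 832 Ω
X_C = 1/(ωC) = 2400 Ω
Branch 1: Z₁ = R = 370 Ω
Branch 2 (series LC): Z₂ = j(X_L − X_C) = −j1570 Ω
Parallel: Z = Z₁Z₂/(Z₁+Z₂), |Z| = 360 Ω, ∠Z = -13.2°
I = V/|Z| = 200/360 = 555 mA

555 mA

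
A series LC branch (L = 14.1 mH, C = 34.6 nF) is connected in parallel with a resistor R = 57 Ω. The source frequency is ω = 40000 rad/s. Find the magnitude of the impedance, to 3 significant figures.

53.6 Ω

X_L = ωL = 564 Ω
X_C = 1/(ωC) = 723 Ω
Branch 1: Z₁ = R = 57.0 Ω
Branch 2 (series LC): Z₂ = j(X_L − X_C) = −j159 Ω
Parallel: Z = Z₁Z₂/(Z₁+Z₂), |Z| = 53.6 Ω, ∠Z = -19.8°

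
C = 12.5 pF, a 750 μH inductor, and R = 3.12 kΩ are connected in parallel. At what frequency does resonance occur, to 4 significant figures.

ω₀ = 1/√(LC) = 1/√(0.00075 × 1.25e-11) = 1.033e+07 rad/s
f₀ = ω₀/(2π) = 1.644 MHz

1.644 MHz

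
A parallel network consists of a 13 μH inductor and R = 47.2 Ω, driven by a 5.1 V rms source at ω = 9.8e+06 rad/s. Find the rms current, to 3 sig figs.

115 mA

X_L = ωL = 127 Ω
Parallel: admittances add. Y = 1/R + 1/(jωL)
Y = (0.0212 − j0.00785) S
|Y| = 0.0226 S → |Z| = 1/|Y| = 44.3 Ω, ∠Z = −∠Y = 20.3°
I = V/|Z| = 5.1/44.3 = 115 mA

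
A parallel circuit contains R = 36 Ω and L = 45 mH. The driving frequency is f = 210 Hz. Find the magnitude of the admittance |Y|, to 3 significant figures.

32.5 mS

ω = 2πf = 1319 rad/s
X_L = ωL = 59.4 Ω
Parallel: admittances add. Y = 1/R + 1/(jωL)
Y = (0.0278 − j0.0168) S
|Y| = 0.0325 S → |Z| = 1/|Y| = 30.8 Ω, ∠Z = −∠Y = 31.2°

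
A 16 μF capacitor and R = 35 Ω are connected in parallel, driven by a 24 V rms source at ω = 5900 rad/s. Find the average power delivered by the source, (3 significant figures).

X_C = 1/(ωC) = 10.6 Ω
Parallel: admittances add. Y = 1/R + jωC
Y = (0.0286 + j0.0944) S
|Y| = 0.0986 S → |Z| = 1/|Y| = 10.1 Ω, ∠Z = −∠Y = -73.2°
I = V/|Z| = 2.37 A
P = VI cos φ = 24 × 2.37 × cos(-73.2°) = 16.5 W

16.5 W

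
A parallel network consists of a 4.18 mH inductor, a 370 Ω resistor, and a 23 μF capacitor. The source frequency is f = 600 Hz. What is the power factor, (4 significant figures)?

0.1155

ω = 2πf = 3770 rad/s
X_L = ωL = 15.76 Ω
X_C = 1/(ωC) = 11.53 Ω
Parallel: admittances add. Y = 1/R + 1/(jωL) + jωC
Y = (0.002703 + j0.02325) S
|Y| = 0.02341 S → |Z| = 1/|Y| = 42.72 Ω, ∠Z = −∠Y = -83.37°
cos φ = cos(-83.37°) = 0.1155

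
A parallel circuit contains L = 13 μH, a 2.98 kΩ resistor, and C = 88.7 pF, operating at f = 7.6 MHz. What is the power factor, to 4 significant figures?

ω = 2πf = 4.775e+07 rad/s
X_L = ωL = 620.8 Ω
X_C = 1/(ωC) = 236.1 Ω
Parallel: admittances add. Y = 1/R + 1/(jωL) + jωC
Y = (0.0003356 + j0.002625) S
|Y| = 0.002646 S → |Z| = 1/|Y| = 377.9 Ω, ∠Z = −∠Y = -82.71°
cos φ = cos(-82.71°) = 0.1268

0.1268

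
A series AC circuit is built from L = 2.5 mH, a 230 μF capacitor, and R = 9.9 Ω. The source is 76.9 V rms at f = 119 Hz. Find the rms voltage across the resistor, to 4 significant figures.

71.44 V

ω = 2πf = 747.7 rad/s
X_L = ωL = 1.869 Ω
X_C = 1/(ωC) = 5.815 Ω
Net reactance X = X_L − X_C = -3.946 Ω
Z = 9.900 − j3.946 Ω
|Z| = √(9.900² + 3.946²) = 10.66 Ω
I = V/|Z| = 7.216 A
V_R = I·|Z_R| = 7.216 × 9.900 = 71.44 V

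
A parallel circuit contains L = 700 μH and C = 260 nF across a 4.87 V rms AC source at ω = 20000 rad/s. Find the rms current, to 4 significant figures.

X_L = ωL = 14.00 Ω
X_C = 1/(ωC) = 192.3 Ω
Parallel: admittances add. Y = 1/(jωL) + jωC
Y = (0 − j0.06623) S
|Y| = 0.06623 S → |Z| = 1/|Y| = 15.10 Ω, ∠Z = −∠Y = 90.00°
I = V/|Z| = 4.87/15.10 = 322.5 mA

322.5 mA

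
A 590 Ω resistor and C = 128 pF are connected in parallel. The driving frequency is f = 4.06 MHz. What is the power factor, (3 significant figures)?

ω = 2πf = 2.551e+07 rad/s
X_C = 1/(ωC) = 306 Ω
Parallel: admittances add. Y = 1/R + jωC
Y = (0.00169 + j0.00327) S
|Y| = 0.00368 S → |Z| = 1/|Y| = 272 Ω, ∠Z = −∠Y = -62.6°
cos φ = cos(-62.6°) = 0.461

0.461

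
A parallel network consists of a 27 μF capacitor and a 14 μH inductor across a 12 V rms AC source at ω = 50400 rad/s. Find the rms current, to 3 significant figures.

677 mA

X_L = ωL = 0.706 Ω
X_C = 1/(ωC) = 0.735 Ω
Parallel: admittances add. Y = 1/(jωL) + jωC
Y = (0 − j0.0564) S
|Y| = 0.0564 S → |Z| = 1/|Y| = 17.7 Ω, ∠Z = −∠Y = 90.0°
I = V/|Z| = 12/17.7 = 677 mA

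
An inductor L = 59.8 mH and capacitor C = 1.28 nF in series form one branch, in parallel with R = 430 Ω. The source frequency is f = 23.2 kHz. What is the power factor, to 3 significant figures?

ω = 2πf = 145800 rad/s
X_L = ωL = 8720 Ω
X_C = 1/(ωC) = 5360 Ω
Branch 1: Z₁ = R = 430 Ω
Branch 2 (series LC): Z₂ = j(X_L − X_C) = j3360 Ω
Parallel: Z = Z₁Z₂/(Z₁+Z₂), |Z| = 427 Ω, ∠Z = 7.30°
cos φ = cos(7.30°) = 0.992

0.992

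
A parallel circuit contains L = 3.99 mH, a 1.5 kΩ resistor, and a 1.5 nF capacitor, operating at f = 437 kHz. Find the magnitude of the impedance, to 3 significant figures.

ω = 2πf = 2.746e+06 rad/s
X_L = ωL = 11000 Ω
X_C = 1/(ωC) = 243 Ω
Parallel: admittances add. Y = 1/R + 1/(jωL) + jωC
Y = (0.000667 + j0.00403) S
|Y| = 0.00408 S → |Z| = 1/|Y| = 245 Ω, ∠Z = −∠Y = -80.6°

245 Ω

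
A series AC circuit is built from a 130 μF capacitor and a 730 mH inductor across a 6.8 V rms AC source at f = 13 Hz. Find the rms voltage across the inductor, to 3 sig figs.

ω = 2πf = 81.68 rad/s
X_L = ωL = 59.6 Ω
X_C = 1/(ωC) = 94.2 Ω
Net reactance X = X_L − X_C = -34.5 Ω
Z = − j34.5 Ω
|Z| = √(0² + 34.5²) = 34.5 Ω
I = V/|Z| = 197 mA
V_L = I·|Z_L| = 0.197 × 59.6 = 11.7 V

11.7 V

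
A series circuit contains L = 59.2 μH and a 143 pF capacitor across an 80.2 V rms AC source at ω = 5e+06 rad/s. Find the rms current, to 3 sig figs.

72.7 mA

X_L = ωL = 296 Ω
X_C = 1/(ωC) = 1400 Ω
Net reactance X = X_L − X_C = -1100 Ω
Z = − j1100 Ω
|Z| = √(0² + 1100²) = 1100 Ω
I = V/|Z| = 80.2/1100 = 72.7 mA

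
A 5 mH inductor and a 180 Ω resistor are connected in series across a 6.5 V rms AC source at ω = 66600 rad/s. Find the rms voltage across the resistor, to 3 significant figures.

X_L = ωL = 333 Ω
Z = 180 + j333 Ω
|Z| = √(180² + 333²) = 379 Ω
I = V/|Z| = 17.2 mA
V_R = I·|Z_R| = 0.0172 × 180 = 3.09 V

3.09 V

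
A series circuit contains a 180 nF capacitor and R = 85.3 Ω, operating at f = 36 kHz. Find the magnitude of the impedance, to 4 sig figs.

ω = 2πf = 226200 rad/s
X_C = 1/(ωC) = 24.56 Ω
Z = 85.30 − j24.56 Ω
|Z| = √(85.30² + 24.56²) = 88.77 Ω

88.77 Ω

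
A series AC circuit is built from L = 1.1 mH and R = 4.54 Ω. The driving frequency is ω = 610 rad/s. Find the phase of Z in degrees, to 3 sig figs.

8.41°

X_L = ωL = 0.671 Ω
Z = 4.54 + j0.671 Ω
|Z| = √(4.54² + 0.671²) = 4.59 Ω
∠Z = arctan(0.671/4.54) = 8.41°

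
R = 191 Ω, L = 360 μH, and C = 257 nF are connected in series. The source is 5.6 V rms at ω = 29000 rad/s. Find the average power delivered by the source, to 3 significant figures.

X_L = ωL = 10.4 Ω
X_C = 1/(ωC) = 134 Ω
Net reactance X = X_L − X_C = -124 Ω
Z = 191 − j124 Ω
|Z| = √(191² + 124²) = 228 Ω
∠Z = arctan(-124/191) = -32.9°
I = V/|Z| = 24.6 mA
P = VI cos φ = 5.6 × 0.0246 × cos(-32.9°) = 116 mW

116 mW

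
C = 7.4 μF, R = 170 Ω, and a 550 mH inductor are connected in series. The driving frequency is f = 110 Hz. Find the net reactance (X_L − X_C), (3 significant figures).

185 Ω

ω = 2πf = 691.2 rad/s
X_L = ωL = 380 Ω
X_C = 1/(ωC) = 196 Ω
X = 380 − 196 = 185 Ω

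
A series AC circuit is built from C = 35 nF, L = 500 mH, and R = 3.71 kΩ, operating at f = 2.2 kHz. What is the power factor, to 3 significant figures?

0.608

ω = 2πf = 13820 rad/s
X_L = ωL = 6910 Ω
X_C = 1/(ωC) = 2070 Ω
Net reactance X = X_L − X_C = 4840 Ω
Z = 3710 + j4840 Ω
|Z| = √(3710² + 4840²) = 6100 Ω
∠Z = arctan(4840/3710) = 52.6°
cos φ = cos(52.6°) = 0.608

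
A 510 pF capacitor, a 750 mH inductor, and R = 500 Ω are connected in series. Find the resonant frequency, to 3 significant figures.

8.14 kHz

ω₀ = 1/√(LC) = 1/√(0.75 × 5.1e-10) = 51130 rad/s
f₀ = ω₀/(2π) = 8.14 kHz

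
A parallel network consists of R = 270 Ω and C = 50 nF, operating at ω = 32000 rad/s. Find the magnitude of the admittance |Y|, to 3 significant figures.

X_C = 1/(ωC) = 625 Ω
Parallel: admittances add. Y = 1/R + jωC
Y = (0.00370 + j0.00160) S
|Y| = 0.00403 S → |Z| = 1/|Y| = 248 Ω, ∠Z = −∠Y = -23.4°

4.03 mS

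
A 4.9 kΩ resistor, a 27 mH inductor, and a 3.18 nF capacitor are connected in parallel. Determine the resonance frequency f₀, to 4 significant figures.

ω₀ = 1/√(LC) = 1/√(0.027 × 3.18e-09) = 107900 rad/s
f₀ = ω₀/(2π) = 17.18 kHz

17.18 kHz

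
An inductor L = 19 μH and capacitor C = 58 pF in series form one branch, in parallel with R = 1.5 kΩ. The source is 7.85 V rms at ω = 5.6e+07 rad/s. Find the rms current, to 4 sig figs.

11.63 mA

X_L = ωL = 1064 Ω
X_C = 1/(ωC) = 307.9 Ω
Branch 1: Z₁ = R = 1500 Ω
Branch 2 (series LC): Z₂ = j(X_L − X_C) = j756.1 Ω
Parallel: Z = Z₁Z₂/(Z₁+Z₂), |Z| = 675.2 Ω, ∠Z = 63.25°
I = V/|Z| = 7.85/675.2 = 11.63 mA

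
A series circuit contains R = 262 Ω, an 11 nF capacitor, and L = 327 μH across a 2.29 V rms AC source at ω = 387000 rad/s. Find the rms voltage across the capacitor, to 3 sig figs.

X_L = ωL = 127 Ω
X_C = 1/(ωC) = 235 Ω
Net reactance X = X_L − X_C = -108 Ω
Z = 262 − j108 Ω
|Z| = √(262² + 108²) = 284 Ω
I = V/|Z| = 8.08 mA
V_C = I·|Z_C| = 0.00808 × 235 = 1.90 V

1.90 V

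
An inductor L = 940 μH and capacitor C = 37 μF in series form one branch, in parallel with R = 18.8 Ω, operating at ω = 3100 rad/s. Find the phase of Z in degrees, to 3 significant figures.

X_L = ωL = 2.91 Ω
X_C = 1/(ωC) = 8.72 Ω
Branch 1: Z₁ = R = 18.8 Ω
Branch 2 (series LC): Z₂ = j(X_L − X_C) = −j5.80 Ω
Parallel: Z = Z₁Z₂/(Z₁+Z₂), |Z| = 5.55 Ω, ∠Z = -72.8°

-72.8°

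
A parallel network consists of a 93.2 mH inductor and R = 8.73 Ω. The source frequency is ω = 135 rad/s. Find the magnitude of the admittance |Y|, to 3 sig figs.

139 mS

X_L = ωL = 12.6 Ω
Parallel: admittances add. Y = 1/R + 1/(jωL)
Y = (0.115 − j0.0795) S
|Y| = 0.139 S → |Z| = 1/|Y| = 7.17 Ω, ∠Z = −∠Y = 34.8°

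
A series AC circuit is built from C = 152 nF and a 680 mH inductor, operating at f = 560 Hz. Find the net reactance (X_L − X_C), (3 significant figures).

523 Ω

ω = 2πf = 3519 rad/s
X_L = ωL = 2390 Ω
X_C = 1/(ωC) = 1870 Ω
X = 2390 − 1870 = 523 Ω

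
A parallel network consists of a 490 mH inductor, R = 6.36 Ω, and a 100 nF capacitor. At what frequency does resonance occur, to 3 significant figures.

719 Hz

ω₀ = 1/√(LC) = 1/√(0.49 × 1e-07) = 4518 rad/s
f₀ = ω₀/(2π) = 719 Hz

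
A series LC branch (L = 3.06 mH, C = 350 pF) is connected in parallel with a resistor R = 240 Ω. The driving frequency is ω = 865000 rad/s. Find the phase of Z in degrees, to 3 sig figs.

X_L = ωL = 2650 Ω
X_C = 1/(ωC) = 3300 Ω
Branch 1: Z₁ = R = 240 Ω
Branch 2 (series LC): Z₂ = j(X_L − X_C) = −j656 Ω
Parallel: Z = Z₁Z₂/(Z₁+Z₂), |Z| = 225 Ω, ∠Z = -20.1°

-20.1°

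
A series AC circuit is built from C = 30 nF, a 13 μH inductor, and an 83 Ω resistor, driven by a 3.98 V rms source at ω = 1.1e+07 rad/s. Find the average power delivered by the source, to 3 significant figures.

X_L = ωL = 143 Ω
X_C = 1/(ωC) = 3.03 Ω
Net reactance X = X_L − X_C = 140 Ω
Z = 83.0 + j140 Ω
|Z| = √(83.0² + 140²) = 163 Ω
∠Z = arctan(140/83.0) = 59.3°
I = V/|Z| = 24.5 mA
P = VI cos φ = 3.98 × 0.0245 × cos(59.3°) = 49.6 mW

49.6 mW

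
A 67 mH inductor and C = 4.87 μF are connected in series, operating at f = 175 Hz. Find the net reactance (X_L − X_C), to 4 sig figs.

ω = 2πf = 1100 rad/s
X_L = ωL = 73.67 Ω
X_C = 1/(ωC) = 186.7 Ω
X = 73.67 − 186.7 = -113.1 Ω

-113.1 Ω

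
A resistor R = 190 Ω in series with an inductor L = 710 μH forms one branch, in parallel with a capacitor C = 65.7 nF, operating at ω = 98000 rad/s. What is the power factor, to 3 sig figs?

X_L = ωL = 69.6 Ω
X_C = 1/(ωC) = 155 Ω
Branch 1 (R+jX_L): Z₁ = 190 + j69.6 Ω, |Z₁| = 202 Ω
Branch 2 (−jX_C): Z₂ = −j155 Ω
Parallel: Z = Z₁Z₂/(Z₁+Z₂), |Z| = 151 Ω, ∠Z = -45.6°
cos φ = cos(-45.6°) = 0.700

0.700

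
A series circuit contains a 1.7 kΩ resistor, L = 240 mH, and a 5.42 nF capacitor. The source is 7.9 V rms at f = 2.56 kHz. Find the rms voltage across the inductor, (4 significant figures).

ω = 2πf = 16080 rad/s
X_L = ωL = 3860 Ω
X_C = 1/(ωC) = 11470 Ω
Net reactance X = X_L − X_C = -7610 Ω
Z = 1700 − j7610 Ω
|Z| = √(1700² + 7610²) = 7798 Ω
I = V/|Z| = 1.013 mA
V_L = I·|Z_L| = 0.001013 × 3860 = 3.911 V

3.911 V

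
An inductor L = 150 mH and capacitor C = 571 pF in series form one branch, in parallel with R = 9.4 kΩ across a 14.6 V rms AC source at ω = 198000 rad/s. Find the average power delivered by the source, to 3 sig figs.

22.7 mW

X_L = ωL = 29700 Ω
X_C = 1/(ωC) = 8850 Ω
Branch 1: Z₁ = R = 9400 Ω
Branch 2 (series LC): Z₂ = j(X_L − X_C) = j20900 Ω
Parallel: Z = Z₁Z₂/(Z₁+Z₂), |Z| = 8570 Ω, ∠Z = 24.3°
I = V/|Z| = 1.70 mA
P = VI cos φ = 14.6 × 0.00170 × cos(24.3°) = 22.7 mW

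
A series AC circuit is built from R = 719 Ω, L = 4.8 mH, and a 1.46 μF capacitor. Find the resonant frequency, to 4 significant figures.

ω₀ = 1/√(LC) = 1/√(0.0048 × 1.46e-06) = 11950 rad/s
f₀ = ω₀/(2π) = 1.901 kHz

1.901 kHz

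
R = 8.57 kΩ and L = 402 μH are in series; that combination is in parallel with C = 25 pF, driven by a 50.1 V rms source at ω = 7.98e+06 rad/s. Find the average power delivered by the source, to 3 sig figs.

257 mW

X_L = ωL = 3210 Ω
X_C = 1/(ωC) = 5010 Ω
Branch 1 (R+jX_L): Z₁ = 8570 + j3210 Ω, |Z₁| = 9150 Ω
Branch 2 (−jX_C): Z₂ = −j5010 Ω
Parallel: Z = Z₁Z₂/(Z₁+Z₂), |Z| = 5240 Ω, ∠Z = -57.6°
I = V/|Z| = 9.57 mA
P = VI cos φ = 50.1 × 0.00957 × cos(-57.6°) = 257 mW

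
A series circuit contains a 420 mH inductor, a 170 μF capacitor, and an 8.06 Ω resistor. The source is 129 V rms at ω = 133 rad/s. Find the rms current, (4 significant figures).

X_L = ωL = 55.86 Ω
X_C = 1/(ωC) = 44.23 Ω
Net reactance X = X_L − X_C = 11.63 Ω
Z = 8.060 + j11.63 Ω
|Z| = √(8.060² + 11.63²) = 14.15 Ω
I = V/|Z| = 129/14.15 = 9.116 A

9.116 A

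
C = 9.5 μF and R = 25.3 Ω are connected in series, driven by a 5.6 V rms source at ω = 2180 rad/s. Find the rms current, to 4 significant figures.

X_C = 1/(ωC) = 48.29 Ω
Z = 25.30 − j48.29 Ω
|Z| = √(25.30² + 48.29²) = 54.51 Ω
I = V/|Z| = 5.6/54.51 = 102.7 mA

102.7 mA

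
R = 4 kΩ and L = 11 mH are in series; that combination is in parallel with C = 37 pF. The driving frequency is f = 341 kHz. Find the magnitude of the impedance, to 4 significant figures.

ω = 2πf = 2.143e+06 rad/s
X_L = ωL = 23570 Ω
X_C = 1/(ωC) = 12610 Ω
Branch 1 (R+jX_L): Z₁ = 4000 + j23570 Ω, |Z₁| = 23910 Ω
Branch 2 (−jX_C): Z₂ = −j12610 Ω
Parallel: Z = Z₁Z₂/(Z₁+Z₂), |Z| = 25860 Ω, ∠Z = -79.57°

25860 Ω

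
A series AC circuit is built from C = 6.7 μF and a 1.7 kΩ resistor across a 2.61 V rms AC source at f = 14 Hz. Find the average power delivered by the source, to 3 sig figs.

ω = 2πf = 87.96 rad/s
X_C = 1/(ωC) = 1700 Ω
Z = 1700 − j1700 Ω
|Z| = √(1700² + 1700²) = 2400 Ω
∠Z = arctan(-1700/1700) = -44.9°
I = V/|Z| = 1.09 mA
P = VI cos φ = 2.61 × 0.00109 × cos(-44.9°) = 2.01 mW

2.01 mW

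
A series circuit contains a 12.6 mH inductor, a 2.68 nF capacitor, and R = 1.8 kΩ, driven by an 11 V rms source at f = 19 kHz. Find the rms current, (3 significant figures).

4.54 mA

ω = 2πf = 119400 rad/s
X_L = ωL = 1500 Ω
X_C = 1/(ωC) = 3130 Ω
Net reactance X = X_L − X_C = -1620 Ω
Z = 1800 − j1620 Ω
|Z| = √(1800² + 1620²) = 2420 Ω
I = V/|Z| = 11/2420 = 4.54 mA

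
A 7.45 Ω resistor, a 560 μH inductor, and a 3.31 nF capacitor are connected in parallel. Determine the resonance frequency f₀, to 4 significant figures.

116.9 kHz

ω₀ = 1/√(LC) = 1/√(0.00056 × 3.31e-09) = 734500 rad/s
f₀ = ω₀/(2π) = 116.9 kHz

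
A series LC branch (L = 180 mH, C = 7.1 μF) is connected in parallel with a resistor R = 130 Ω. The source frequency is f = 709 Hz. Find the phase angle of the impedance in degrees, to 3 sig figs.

ω = 2πf = 4455 rad/s
X_L = ωL = 802 Ω
X_C = 1/(ωC) = 31.6 Ω
Branch 1: Z₁ = R = 130 Ω
Branch 2 (series LC): Z₂ = j(X_L − X_C) = j770 Ω
Parallel: Z = Z₁Z₂/(Z₁+Z₂), |Z| = 128 Ω, ∠Z = 9.58°

9.58°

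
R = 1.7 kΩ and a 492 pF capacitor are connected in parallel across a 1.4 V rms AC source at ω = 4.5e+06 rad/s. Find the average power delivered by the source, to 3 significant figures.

X_C = 1/(ωC) = 452 Ω
Parallel: admittances add. Y = 1/R + jωC
Y = (0.000588 + j0.00221) S
|Y| = 0.00229 S → |Z| = 1/|Y| = 437 Ω, ∠Z = −∠Y = -75.1°
I = V/|Z| = 3.21 mA
P = VI cos φ = 1.4 × 0.00321 × cos(-75.1°) = 1.15 mW

1.15 mW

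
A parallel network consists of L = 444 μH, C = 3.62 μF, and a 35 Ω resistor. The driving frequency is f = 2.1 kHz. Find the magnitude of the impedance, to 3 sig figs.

ω = 2πf = 13190 rad/s
X_L = ωL = 5.86 Ω
X_C = 1/(ωC) = 20.9 Ω
Parallel: admittances add. Y = 1/R + 1/(jωL) + jωC
Y = (0.0286 − j0.123) S
|Y| = 0.126 S → |Z| = 1/|Y| = 7.92 Ω, ∠Z = −∠Y = 76.9°

7.92 Ω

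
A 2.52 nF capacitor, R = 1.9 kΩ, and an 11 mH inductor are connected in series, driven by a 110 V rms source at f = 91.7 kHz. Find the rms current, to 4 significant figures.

ω = 2πf = 576200 rad/s
X_L = ωL = 6338 Ω
X_C = 1/(ωC) = 688.7 Ω
Net reactance X = X_L − X_C = 5649 Ω
Z = 1900 + j5649 Ω
|Z| = √(1900² + 5649²) = 5960 Ω
I = V/|Z| = 110/5960 = 18.46 mA

18.46 mA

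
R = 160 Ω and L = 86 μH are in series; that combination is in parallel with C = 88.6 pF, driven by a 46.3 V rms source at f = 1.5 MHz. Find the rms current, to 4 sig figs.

19.60 mA

ω = 2πf = 9.425e+06 rad/s
X_L = ωL = 810.5 Ω
X_C = 1/(ωC) = 1198 Ω
Branch 1 (R+jX_L): Z₁ = 160.0 + j810.5 Ω, |Z₁| = 826.2 Ω
Branch 2 (−jX_C): Z₂ = −j1198 Ω
Parallel: Z = Z₁Z₂/(Z₁+Z₂), |Z| = 2362 Ω, ∠Z = 56.37°
I = V/|Z| = 46.3/2362 = 19.60 mA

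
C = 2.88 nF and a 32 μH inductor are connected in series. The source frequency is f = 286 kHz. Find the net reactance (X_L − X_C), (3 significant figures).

ω = 2πf = 1.797e+06 rad/s
X_L = ωL = 57.5 Ω
X_C = 1/(ωC) = 193 Ω
X = 57.5 − 193 = -136 Ω

-136 Ω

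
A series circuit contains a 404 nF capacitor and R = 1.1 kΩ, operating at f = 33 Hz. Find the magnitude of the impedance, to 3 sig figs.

ω = 2πf = 207.3 rad/s
X_C = 1/(ωC) = 11900 Ω
Z = 1100 − j11900 Ω
|Z| = √(1100² + 11900²) = 12000 Ω

12000 Ω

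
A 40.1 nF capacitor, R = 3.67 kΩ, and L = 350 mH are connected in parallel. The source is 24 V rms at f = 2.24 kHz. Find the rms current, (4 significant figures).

10.86 mA

ω = 2πf = 14070 rad/s
X_L = ωL = 4926 Ω
X_C = 1/(ωC) = 1772 Ω
Parallel: admittances add. Y = 1/R + 1/(jωL) + jωC
Y = (0.0002725 + j0.0003614) S
|Y| = 0.0004526 S → |Z| = 1/|Y| = 2210 Ω, ∠Z = −∠Y = -52.98°
I = V/|Z| = 24/2210 = 10.86 mA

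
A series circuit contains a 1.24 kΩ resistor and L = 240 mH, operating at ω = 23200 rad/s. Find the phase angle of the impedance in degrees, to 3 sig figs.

77.4°

X_L = ωL = 5570 Ω
Z = 1240 + j5570 Ω
|Z| = √(1240² + 5570²) = 5700 Ω
∠Z = arctan(5570/1240) = 77.4°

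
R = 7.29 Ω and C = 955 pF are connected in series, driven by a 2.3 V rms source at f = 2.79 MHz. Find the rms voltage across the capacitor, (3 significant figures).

2.28 V

ω = 2πf = 1.753e+07 rad/s
X_C = 1/(ωC) = 59.7 Ω
Z = 7.29 − j59.7 Ω
|Z| = √(7.29² + 59.7²) = 60.2 Ω
I = V/|Z| = 38.2 mA
V_C = I·|Z_C| = 0.0382 × 59.7 = 2.28 V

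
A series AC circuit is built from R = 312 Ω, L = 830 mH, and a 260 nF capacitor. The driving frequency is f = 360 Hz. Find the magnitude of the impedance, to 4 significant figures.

358.7 Ω

ω = 2πf = 2262 rad/s
X_L = ωL = 1877 Ω
X_C = 1/(ωC) = 1700 Ω
Net reactance X = X_L − X_C = 177.0 Ω
Z = 312.0 + j177.0 Ω
|Z| = √(312.0² + 177.0²) = 358.7 Ω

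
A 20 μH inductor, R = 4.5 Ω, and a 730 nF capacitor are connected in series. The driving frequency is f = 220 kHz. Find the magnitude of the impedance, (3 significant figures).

27.0 Ω

ω = 2πf = 1.382e+06 rad/s
X_L = ωL = 27.6 Ω
X_C = 1/(ωC) = 0.991 Ω
Net reactance X = X_L − X_C = 26.7 Ω
Z = 4.50 + j26.7 Ω
|Z| = √(4.50² + 26.7²) = 27.0 Ω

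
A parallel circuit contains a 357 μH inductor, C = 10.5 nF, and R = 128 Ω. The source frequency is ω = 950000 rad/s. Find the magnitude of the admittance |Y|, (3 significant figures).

X_L = ωL = 339 Ω
X_C = 1/(ωC) = 100 Ω
Parallel: admittances add. Y = 1/R + 1/(jωL) + jωC
Y = (0.00781 + j0.00703) S
|Y| = 0.0105 S → |Z| = 1/|Y| = 95.2 Ω, ∠Z = −∠Y = -42.0°

10.5 mS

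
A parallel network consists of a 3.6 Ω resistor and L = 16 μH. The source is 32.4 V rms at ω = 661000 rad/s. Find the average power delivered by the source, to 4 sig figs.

291.6 W

X_L = ωL = 10.58 Ω
Parallel: admittances add. Y = 1/R + 1/(jωL)
Y = (0.2778 − j0.09455) S
|Y| = 0.2934 S → |Z| = 1/|Y| = 3.408 Ω, ∠Z = −∠Y = 18.80°
I = V/|Z| = 9.507 A
P = VI cos φ = 32.4 × 9.507 × cos(18.80°) = 291.6 W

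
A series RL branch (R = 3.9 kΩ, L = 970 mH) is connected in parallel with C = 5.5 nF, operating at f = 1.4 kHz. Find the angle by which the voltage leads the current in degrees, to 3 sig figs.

47.6°

ω = 2πf = 8796 rad/s
X_L = ωL = 8530 Ω
X_C = 1/(ωC) = 20700 Ω
Branch 1 (R+jX_L): Z₁ = 3900 + j8530 Ω, |Z₁| = 9380 Ω
Branch 2 (−jX_C): Z₂ = −j20700 Ω
Parallel: Z = Z₁Z₂/(Z₁+Z₂), |Z| = 15200 Ω, ∠Z = 47.6°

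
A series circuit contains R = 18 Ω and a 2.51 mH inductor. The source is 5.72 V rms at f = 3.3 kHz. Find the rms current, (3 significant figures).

104 mA

ω = 2πf = 20730 rad/s
X_L = ωL = 52.0 Ω
Z = 18.0 + j52.0 Ω
|Z| = √(18.0² + 52.0²) = 55.1 Ω
I = V/|Z| = 5.72/55.1 = 104 mA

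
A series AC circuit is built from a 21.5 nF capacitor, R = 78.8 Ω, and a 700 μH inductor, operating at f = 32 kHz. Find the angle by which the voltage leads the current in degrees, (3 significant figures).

ω = 2πf = 201100 rad/s
X_L = ωL = 141 Ω
X_C = 1/(ωC) = 231 Ω
Net reactance X = X_L − X_C = -90.6 Ω
Z = 78.8 − j90.6 Ω
|Z| = √(78.8² + 90.6²) = 120 Ω
∠Z = arctan(-90.6/78.8) = -49.0°

-49.0°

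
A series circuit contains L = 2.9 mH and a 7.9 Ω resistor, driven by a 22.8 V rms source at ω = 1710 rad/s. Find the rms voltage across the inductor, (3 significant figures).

X_L = ωL = 4.96 Ω
Z = 7.90 + j4.96 Ω
|Z| = √(7.90² + 4.96²) = 9.33 Ω
I = V/|Z| = 2.44 A
V_L = I·|Z_L| = 2.44 × 4.96 = 12.1 V

12.1 V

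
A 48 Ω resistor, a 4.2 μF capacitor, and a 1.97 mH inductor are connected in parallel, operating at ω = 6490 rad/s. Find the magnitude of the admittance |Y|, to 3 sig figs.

55.1 mS

X_L = ωL = 12.8 Ω
X_C = 1/(ωC) = 36.7 Ω
Parallel: admittances add. Y = 1/R + 1/(jωL) + jωC
Y = (0.0208 − j0.0510) S
|Y| = 0.0551 S → |Z| = 1/|Y| = 18.2 Ω, ∠Z = −∠Y = 67.8°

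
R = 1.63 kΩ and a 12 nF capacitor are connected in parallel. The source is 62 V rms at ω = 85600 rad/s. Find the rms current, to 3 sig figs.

X_C = 1/(ωC) = 974 Ω
Parallel: admittances add. Y = 1/R + jωC
Y = (0.000613 + j0.00103) S
|Y| = 0.00120 S → |Z| = 1/|Y| = 836 Ω, ∠Z = −∠Y = -59.2°
I = V/|Z| = 62/836 = 74.2 mA

74.2 mA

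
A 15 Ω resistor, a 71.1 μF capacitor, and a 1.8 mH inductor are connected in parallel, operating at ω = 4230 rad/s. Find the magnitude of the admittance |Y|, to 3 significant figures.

X_L = ωL = 7.61 Ω
X_C = 1/(ωC) = 3.32 Ω
Parallel: admittances add. Y = 1/R + 1/(jωL) + jωC
Y = (0.0667 + j0.169) S
|Y| = 0.182 S → |Z| = 1/|Y| = 5.49 Ω, ∠Z = −∠Y = -68.5°

182 mS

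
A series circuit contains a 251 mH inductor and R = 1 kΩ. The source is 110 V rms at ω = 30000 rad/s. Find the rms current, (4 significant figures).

X_L = ωL = 7530 Ω
Z = 1000 + j7530 Ω
|Z| = √(1000² + 7530²) = 7596 Ω
I = V/|Z| = 110/7596 = 14.48 mA

14.48 mA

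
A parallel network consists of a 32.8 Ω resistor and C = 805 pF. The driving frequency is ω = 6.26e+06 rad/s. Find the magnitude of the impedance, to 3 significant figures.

32.4 Ω

X_C = 1/(ωC) = 198 Ω
Parallel: admittances add. Y = 1/R + jωC
Y = (0.0305 + j0.00504) S
|Y| = 0.0309 S → |Z| = 1/|Y| = 32.4 Ω, ∠Z = −∠Y = -9.39°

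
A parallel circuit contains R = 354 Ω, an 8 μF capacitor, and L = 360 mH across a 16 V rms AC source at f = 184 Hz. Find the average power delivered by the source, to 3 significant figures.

ω = 2πf = 1156 rad/s
X_L = ωL = 416 Ω
X_C = 1/(ωC) = 108 Ω
Parallel: admittances add. Y = 1/R + 1/(jωL) + jωC
Y = (0.00282 + j0.00685) S
|Y| = 0.00741 S → |Z| = 1/|Y| = 135 Ω, ∠Z = −∠Y = -67.6°
I = V/|Z| = 118 mA
P = VI cos φ = 16 × 0.118 × cos(-67.6°) = 723 mW

723 mW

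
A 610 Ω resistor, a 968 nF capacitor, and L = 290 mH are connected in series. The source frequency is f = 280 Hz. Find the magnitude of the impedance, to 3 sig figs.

ω = 2πf = 1759 rad/s
X_L = ωL = 510 Ω
X_C = 1/(ωC) = 587 Ω
Net reactance X = X_L − X_C = -77.0 Ω
Z = 610 − j77.0 Ω
|Z| = √(610² + 77.0²) = 615 Ω

615 Ω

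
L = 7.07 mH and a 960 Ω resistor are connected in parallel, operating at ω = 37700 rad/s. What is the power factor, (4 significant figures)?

X_L = ωL = 266.5 Ω
Parallel: admittances add. Y = 1/R + 1/(jωL)
Y = (0.001042 − j0.003752) S
|Y| = 0.003894 S → |Z| = 1/|Y| = 256.8 Ω, ∠Z = −∠Y = 74.48°
cos φ = cos(74.48°) = 0.2675

0.2675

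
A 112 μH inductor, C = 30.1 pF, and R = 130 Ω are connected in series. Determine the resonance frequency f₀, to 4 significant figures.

2.741 MHz

ω₀ = 1/√(LC) = 1/√(0.000112 × 3.01e-11) = 1.722e+07 rad/s
f₀ = ω₀/(2π) = 2.741 MHz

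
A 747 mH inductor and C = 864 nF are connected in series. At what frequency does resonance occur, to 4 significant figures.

ω₀ = 1/√(LC) = 1/√(0.747 × 8.64e-07) = 1245 rad/s
f₀ = ω₀/(2π) = 198.1 Hz

198.1 Hz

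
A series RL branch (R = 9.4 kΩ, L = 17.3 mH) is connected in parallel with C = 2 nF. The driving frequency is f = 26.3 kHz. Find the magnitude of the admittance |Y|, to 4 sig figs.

ω = 2πf = 165200 rad/s
X_L = ωL = 2859 Ω
X_C = 1/(ωC) = 3026 Ω
Branch 1 (R+jX_L): Z₁ = 9400 + j2859 Ω, |Z₁| = 9825 Ω
Branch 2 (−jX_C): Z₂ = −j3026 Ω
Parallel: Z = Z₁Z₂/(Z₁+Z₂), |Z| = 3162 Ω, ∠Z = -72.07°
|Y| = 1/|Z| = 316.2 μS

316.2 μS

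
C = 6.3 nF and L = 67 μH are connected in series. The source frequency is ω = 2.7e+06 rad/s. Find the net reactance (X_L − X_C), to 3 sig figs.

X_L = ωL = 181 Ω
X_C = 1/(ωC) = 58.8 Ω
X = 181 − 58.8 = 122 Ω

122 Ω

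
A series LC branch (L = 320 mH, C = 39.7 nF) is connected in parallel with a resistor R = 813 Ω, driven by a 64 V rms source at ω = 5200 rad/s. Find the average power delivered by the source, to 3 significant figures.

5.04 W

X_L = ωL = 1660 Ω
X_C = 1/(ωC) = 4840 Ω
Branch 1: Z₁ = R = 813 Ω
Branch 2 (series LC): Z₂ = j(X_L − X_C) = −j3180 Ω
Parallel: Z = Z₁Z₂/(Z₁+Z₂), |Z| = 788 Ω, ∠Z = -14.3°
I = V/|Z| = 81.3 mA
P = VI cos φ = 64 × 0.0813 × cos(-14.3°) = 5.04 W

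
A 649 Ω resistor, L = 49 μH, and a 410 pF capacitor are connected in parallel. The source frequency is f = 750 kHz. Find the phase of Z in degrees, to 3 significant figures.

57.3°

ω = 2πf = 4.712e+06 rad/s
X_L = ωL = 231 Ω
X_C = 1/(ωC) = 518 Ω
Parallel: admittances add. Y = 1/R + 1/(jωL) + jωC
Y = (0.00154 − j0.00240) S
|Y| = 0.00285 S → |Z| = 1/|Y| = 351 Ω, ∠Z = −∠Y = 57.3°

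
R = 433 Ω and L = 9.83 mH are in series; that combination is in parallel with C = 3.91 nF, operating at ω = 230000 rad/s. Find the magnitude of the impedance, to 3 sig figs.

2080 Ω

X_L = ωL = 2260 Ω
X_C = 1/(ωC) = 1110 Ω
Branch 1 (R+jX_L): Z₁ = 433 + j2260 Ω, |Z₁| = 2300 Ω
Branch 2 (−jX_C): Z₂ = −j1110 Ω
Parallel: Z = Z₁Z₂/(Z₁+Z₂), |Z| = 2080 Ω, ∠Z = -80.2°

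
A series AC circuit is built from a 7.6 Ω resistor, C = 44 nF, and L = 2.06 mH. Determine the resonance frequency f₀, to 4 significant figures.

ω₀ = 1/√(LC) = 1/√(0.00206 × 4.4e-08) = 105000 rad/s
f₀ = ω₀/(2π) = 16.72 kHz

16.72 kHz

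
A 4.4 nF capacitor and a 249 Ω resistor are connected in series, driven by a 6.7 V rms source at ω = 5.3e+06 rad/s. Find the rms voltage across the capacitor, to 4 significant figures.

1.137 V

X_C = 1/(ωC) = 42.88 Ω
Z = 249.0 − j42.88 Ω
|Z| = √(249.0² + 42.88²) = 252.7 Ω
I = V/|Z| = 26.52 mA
V_C = I·|Z_C| = 0.02652 × 42.88 = 1.137 V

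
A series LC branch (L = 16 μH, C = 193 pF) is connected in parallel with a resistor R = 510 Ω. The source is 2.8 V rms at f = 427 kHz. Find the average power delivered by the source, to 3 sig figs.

ω = 2πf = 2.683e+06 rad/s
X_L = ωL = 42.9 Ω
X_C = 1/(ωC) = 1930 Ω
Branch 1: Z₁ = R = 510 Ω
Branch 2 (series LC): Z₂ = j(X_L − X_C) = −j1890 Ω
Parallel: Z = Z₁Z₂/(Z₁+Z₂), |Z| = 492 Ω, ∠Z = -15.1°
I = V/|Z| = 5.69 mA
P = VI cos φ = 2.8 × 0.00569 × cos(-15.1°) = 15.4 mW

15.4 mW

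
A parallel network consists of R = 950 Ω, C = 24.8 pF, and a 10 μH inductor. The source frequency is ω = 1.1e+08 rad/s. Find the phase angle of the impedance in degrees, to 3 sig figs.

X_L = ωL = 1100 Ω
X_C = 1/(ωC) = 367 Ω
Parallel: admittances add. Y = 1/R + 1/(jωL) + jωC
Y = (0.00105 + j0.00182) S
|Y| = 0.00210 S → |Z| = 1/|Y| = 476 Ω, ∠Z = −∠Y = -59.9°

-59.9°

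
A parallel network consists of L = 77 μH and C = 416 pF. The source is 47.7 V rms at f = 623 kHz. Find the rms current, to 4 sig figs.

80.58 mA

ω = 2πf = 3.914e+06 rad/s
X_L = ωL = 301.4 Ω
X_C = 1/(ωC) = 614.1 Ω
Parallel: admittances add. Y = 1/(jωL) + jωC
Y = (0 − j0.001689) S
|Y| = 0.001689 S → |Z| = 1/|Y| = 591.9 Ω, ∠Z = −∠Y = 90.00°
I = V/|Z| = 47.7/591.9 = 80.58 mA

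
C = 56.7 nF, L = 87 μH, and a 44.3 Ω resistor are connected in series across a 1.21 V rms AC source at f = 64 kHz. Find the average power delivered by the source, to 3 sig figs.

ω = 2πf = 402100 rad/s
X_L = ωL = 35.0 Ω
X_C = 1/(ωC) = 43.9 Ω
Net reactance X = X_L − X_C = -8.87 Ω
Z = 44.3 − j8.87 Ω
|Z| = √(44.3² + 8.87²) = 45.2 Ω
∠Z = arctan(-8.87/44.3) = -11.3°
I = V/|Z| = 26.8 mA
P = VI cos φ = 1.21 × 0.0268 × cos(-11.3°) = 31.8 mW

31.8 mW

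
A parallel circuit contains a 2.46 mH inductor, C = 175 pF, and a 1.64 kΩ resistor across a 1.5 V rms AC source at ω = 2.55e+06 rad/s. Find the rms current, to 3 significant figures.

X_L = ωL = 6270 Ω
X_C = 1/(ωC) = 2240 Ω
Parallel: admittances add. Y = 1/R + 1/(jωL) + jωC
Y = (0.000610 + j0.000287) S
|Y| = 0.000674 S → |Z| = 1/|Y| = 1480 Ω, ∠Z = −∠Y = -25.2°
I = V/|Z| = 1.5/1480 = 1.01 mA

1.01 mA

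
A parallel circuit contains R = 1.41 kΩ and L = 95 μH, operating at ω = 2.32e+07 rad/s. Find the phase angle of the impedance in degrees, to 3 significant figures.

X_L = ωL = 2200 Ω
Parallel: admittances add. Y = 1/R + 1/(jωL)
Y = (0.000709 − j0.000454) S
|Y| = 0.000842 S → |Z| = 1/|Y| = 1190 Ω, ∠Z = −∠Y = 32.6°

32.6°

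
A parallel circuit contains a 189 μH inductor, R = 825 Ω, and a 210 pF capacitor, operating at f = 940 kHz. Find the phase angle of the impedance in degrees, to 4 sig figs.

ω = 2πf = 5.906e+06 rad/s
X_L = ωL = 1116 Ω
X_C = 1/(ωC) = 806.3 Ω
Parallel: admittances add. Y = 1/R + 1/(jωL) + jωC
Y = (0.001212 + j0.0003445) S
|Y| = 0.001260 S → |Z| = 1/|Y| = 793.6 Ω, ∠Z = −∠Y = -15.86°

-15.86°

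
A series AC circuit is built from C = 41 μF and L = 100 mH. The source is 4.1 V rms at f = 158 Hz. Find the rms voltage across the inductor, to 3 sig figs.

5.45 V

ω = 2πf = 992.7 rad/s
X_L = ωL = 99.3 Ω
X_C = 1/(ωC) = 24.6 Ω
Net reactance X = X_L − X_C = 74.7 Ω
Z = j74.7 Ω
|Z| = √(0² + 74.7²) = 74.7 Ω
I = V/|Z| = 54.9 mA
V_L = I·|Z_L| = 0.0549 × 99.3 = 5.45 V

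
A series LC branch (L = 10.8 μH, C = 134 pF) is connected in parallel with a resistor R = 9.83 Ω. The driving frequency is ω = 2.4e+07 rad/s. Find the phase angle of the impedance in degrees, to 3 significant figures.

-10.8°

X_L = ωL = 259 Ω
X_C = 1/(ωC) = 311 Ω
Branch 1: Z₁ = R = 9.83 Ω
Branch 2 (series LC): Z₂ = j(X_L − X_C) = −j51.7 Ω
Parallel: Z = Z₁Z₂/(Z₁+Z₂), |Z| = 9.66 Ω, ∠Z = -10.8°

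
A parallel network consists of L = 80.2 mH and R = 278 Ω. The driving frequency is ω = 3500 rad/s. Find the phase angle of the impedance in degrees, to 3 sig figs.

44.7°

X_L = ωL = 281 Ω
Parallel: admittances add. Y = 1/R + 1/(jωL)
Y = (0.00360 − j0.00356) S
|Y| = 0.00506 S → |Z| = 1/|Y| = 198 Ω, ∠Z = −∠Y = 44.7°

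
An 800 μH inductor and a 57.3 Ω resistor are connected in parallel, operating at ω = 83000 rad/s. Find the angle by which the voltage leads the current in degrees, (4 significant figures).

40.79°

X_L = ωL = 66.40 Ω
Parallel: admittances add. Y = 1/R + 1/(jωL)
Y = (0.01745 − j0.01506) S
|Y| = 0.02305 S → |Z| = 1/|Y| = 43.38 Ω, ∠Z = −∠Y = 40.79°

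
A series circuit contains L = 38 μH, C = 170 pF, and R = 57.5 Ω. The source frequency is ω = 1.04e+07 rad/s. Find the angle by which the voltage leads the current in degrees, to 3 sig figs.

-71.4°

X_L = ωL = 395 Ω
X_C = 1/(ωC) = 566 Ω
Net reactance X = X_L − X_C = -170 Ω
Z = 57.5 − j170 Ω
|Z| = √(57.5² + 170²) = 180 Ω
∠Z = arctan(-170/57.5) = -71.4°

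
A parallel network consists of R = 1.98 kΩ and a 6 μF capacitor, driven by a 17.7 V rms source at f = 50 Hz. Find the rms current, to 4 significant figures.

ω = 2πf = 314.2 rad/s
X_C = 1/(ωC) = 530.5 Ω
Parallel: admittances add. Y = 1/R + jωC
Y = (0.0005051 + j0.001885) S
|Y| = 0.001951 S → |Z| = 1/|Y| = 512.4 Ω, ∠Z = −∠Y = -75.00°
I = V/|Z| = 17.7/512.4 = 34.54 mA

34.54 mA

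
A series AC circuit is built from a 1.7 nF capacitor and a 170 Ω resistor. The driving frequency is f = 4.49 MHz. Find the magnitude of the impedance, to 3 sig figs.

ω = 2πf = 2.821e+07 rad/s
X_C = 1/(ωC) = 20.9 Ω
Z = 170 − j20.9 Ω
|Z| = √(170² + 20.9²) = 171 Ω

171 Ω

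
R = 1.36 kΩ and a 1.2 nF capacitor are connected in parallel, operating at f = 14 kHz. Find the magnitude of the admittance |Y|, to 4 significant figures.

742.8 μS

ω = 2πf = 87960 rad/s
X_C = 1/(ωC) = 9474 Ω
Parallel: admittances add. Y = 1/R + jωC
Y = (0.0007353 + j0.0001056) S
|Y| = 0.0007428 S → |Z| = 1/|Y| = 1346 Ω, ∠Z = −∠Y = -8.169°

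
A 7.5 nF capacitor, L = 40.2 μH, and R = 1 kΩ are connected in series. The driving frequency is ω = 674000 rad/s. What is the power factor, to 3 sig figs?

X_L = ωL = 27.1 Ω
X_C = 1/(ωC) = 198 Ω
Net reactance X = X_L − X_C = -171 Ω
Z = 1000 − j171 Ω
|Z| = √(1000² + 171²) = 1010 Ω
∠Z = arctan(-171/1000) = -9.69°
cos φ = cos(-9.69°) = 0.986

0.986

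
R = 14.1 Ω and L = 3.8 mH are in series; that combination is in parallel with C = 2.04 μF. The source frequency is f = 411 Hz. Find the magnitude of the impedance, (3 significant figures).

ω = 2πf = 2582 rad/s
X_L = ωL = 9.81 Ω
X_C = 1/(ωC) = 190 Ω
Branch 1 (R+jX_L): Z₁ = 14.1 + j9.81 Ω, |Z₁| = 17.2 Ω
Branch 2 (−jX_C): Z₂ = −j190 Ω
Parallel: Z = Z₁Z₂/(Z₁+Z₂), |Z| = 18.1 Ω, ∠Z = 30.4°

18.1 Ω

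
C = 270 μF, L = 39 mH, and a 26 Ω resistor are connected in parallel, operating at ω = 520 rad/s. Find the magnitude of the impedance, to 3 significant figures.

10.1 Ω

X_L = ωL = 20.3 Ω
X_C = 1/(ωC) = 7.12 Ω
Parallel: admittances add. Y = 1/R + 1/(jωL) + jωC
Y = (0.0385 + j0.0911) S
|Y| = 0.0989 S → |Z| = 1/|Y| = 10.1 Ω, ∠Z = −∠Y = -67.1°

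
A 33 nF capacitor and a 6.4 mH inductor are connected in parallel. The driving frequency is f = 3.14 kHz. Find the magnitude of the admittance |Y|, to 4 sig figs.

ω = 2πf = 19730 rad/s
X_L = ωL = 126.3 Ω
X_C = 1/(ωC) = 1536 Ω
Parallel: admittances add. Y = 1/(jωL) + jωC
Y = (0 − j0.007269) S
|Y| = 0.007269 S → |Z| = 1/|Y| = 137.6 Ω, ∠Z = −∠Y = 90.00°

7.269 mS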